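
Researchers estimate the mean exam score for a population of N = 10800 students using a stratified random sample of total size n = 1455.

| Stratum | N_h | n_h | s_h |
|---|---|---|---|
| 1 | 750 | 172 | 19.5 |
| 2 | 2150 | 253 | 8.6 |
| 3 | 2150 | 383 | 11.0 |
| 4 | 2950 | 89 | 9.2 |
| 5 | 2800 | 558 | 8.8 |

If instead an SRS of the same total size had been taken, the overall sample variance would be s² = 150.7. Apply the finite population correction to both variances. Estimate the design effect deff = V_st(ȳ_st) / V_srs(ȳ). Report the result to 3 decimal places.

V̂(ȳ_st) = Σ W_h² (1 − n_h/N_h) s_h²/n_h, with W_h = N_h/N and N = 10800:
  stratum 1: (750/10800)²·(1 − 172/750)·19.5²/172 = 0.00821641
  stratum 2: (2150/10800)²·(1 − 253/2150)·8.6²/253 = 0.010222
  stratum 3: (2150/10800)²·(1 − 383/2150)·11.0²/383 = 0.01029
  stratum 4: (2950/10800)²·(1 − 89/2950)·9.2²/89 = 0.0688142
  stratum 5: (2800/10800)²·(1 − 558/2800)·8.8²/558 = 0.00746925
V_st = 0.105012
V_srs = (1 − 1455/10800)·150.7/1455 = 0.0896202
deff = V_st / V_srs = 0.105012/0.0896202 = 1.1717

deff ≈ 1.172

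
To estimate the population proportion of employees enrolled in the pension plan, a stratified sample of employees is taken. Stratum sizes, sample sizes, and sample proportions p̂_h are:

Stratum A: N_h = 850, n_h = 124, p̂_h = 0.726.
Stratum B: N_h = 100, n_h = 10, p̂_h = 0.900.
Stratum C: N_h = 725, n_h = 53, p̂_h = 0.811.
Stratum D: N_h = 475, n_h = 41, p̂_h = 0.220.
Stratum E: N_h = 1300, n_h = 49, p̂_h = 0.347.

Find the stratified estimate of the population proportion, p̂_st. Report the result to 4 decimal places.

p̂_st ≈ 0.5364

N = 3450; stratum weights W_h = N_h/N.
p̂_st = Σ W_h p̂_h = (850·0.726 + 100·0.900 + 725·0.811 + 475·0.220 + 1300·0.347)/3450 = 0.53643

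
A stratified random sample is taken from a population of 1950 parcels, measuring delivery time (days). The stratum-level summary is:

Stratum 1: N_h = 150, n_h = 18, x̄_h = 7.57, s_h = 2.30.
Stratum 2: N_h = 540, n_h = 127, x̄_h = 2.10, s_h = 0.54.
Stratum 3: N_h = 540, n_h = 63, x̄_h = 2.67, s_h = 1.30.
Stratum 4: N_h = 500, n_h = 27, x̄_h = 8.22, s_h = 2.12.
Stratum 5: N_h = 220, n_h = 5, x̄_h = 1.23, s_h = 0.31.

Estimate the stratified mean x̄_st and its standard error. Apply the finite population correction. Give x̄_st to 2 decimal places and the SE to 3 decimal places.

x̄_st ≈ 4.15, SE ≈ 0.119

x̄_st = Σ W_h x̄_h = (150·7.57 + 540·2.10 + 540·2.67 + 500·8.22 + 220·1.23)/1950 = 4.14969
V̂(x̄_st) = Σ W_h² (1 − n_h/N_h) s_h²/n_h, with W_h = N_h/N and N = 1950:
  stratum 1: (150/1950)²·(1 − 18/150)·2.30²/18 = 0.00153031
  stratum 2: (540/1950)²·(1 − 127/540)·0.54²/127 = 0.000134666
  stratum 3: (540/1950)²·(1 − 63/540)·1.30²/63 = 0.00181714
  stratum 4: (500/1950)²·(1 − 27/500)·2.12²/27 = 0.0103531
  stratum 5: (220/1950)²·(1 − 5/220)·0.31²/5 = 0.000239081
V̂(x̄_st) = 0.0140743
SE(x̄_st) = √0.0140743 = 0.118635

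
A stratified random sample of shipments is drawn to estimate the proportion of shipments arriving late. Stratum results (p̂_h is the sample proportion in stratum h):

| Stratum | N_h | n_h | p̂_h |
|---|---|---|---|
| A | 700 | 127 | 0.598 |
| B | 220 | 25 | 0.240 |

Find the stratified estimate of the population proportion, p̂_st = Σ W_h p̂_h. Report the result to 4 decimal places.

p̂_st ≈ 0.5124

N = 920; stratum weights W_h = N_h/N.
p̂_st = Σ W_h p̂_h = (700·0.598 + 220·0.240)/920 = 0.51239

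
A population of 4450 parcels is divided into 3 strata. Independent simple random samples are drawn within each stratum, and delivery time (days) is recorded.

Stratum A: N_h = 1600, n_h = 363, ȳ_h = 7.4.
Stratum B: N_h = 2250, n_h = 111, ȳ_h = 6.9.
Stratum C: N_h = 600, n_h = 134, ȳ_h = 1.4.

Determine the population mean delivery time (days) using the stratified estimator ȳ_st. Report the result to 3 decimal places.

ȳ_st ≈ 6.338

N = Σ N_h = 4450. Stratum weights W_h = N_h/N.
ȳ_st = (1600·7.4 + 2250·6.9 + 600·1.4) / 4450 = 6.33820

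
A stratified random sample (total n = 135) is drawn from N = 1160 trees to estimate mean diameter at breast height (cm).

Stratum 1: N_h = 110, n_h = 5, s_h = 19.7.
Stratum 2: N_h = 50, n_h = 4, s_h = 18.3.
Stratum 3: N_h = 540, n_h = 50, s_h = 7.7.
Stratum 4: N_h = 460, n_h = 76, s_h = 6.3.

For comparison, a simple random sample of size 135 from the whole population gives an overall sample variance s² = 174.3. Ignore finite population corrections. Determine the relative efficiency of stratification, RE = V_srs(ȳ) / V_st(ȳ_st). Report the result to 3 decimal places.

RE ≈ 1.083

V̂(ȳ_st) = Σ W_h² s_h²/n_h, with W_h = N_h/N and N = 1160:
  stratum 1: (110/1160)²·19.7²/5 = 0.697962
  stratum 2: (50/1160)²·18.3²/4 = 0.155549
  stratum 3: (540/1160)²·7.7²/50 = 0.25697
  stratum 4: (460/1160)²·6.3²/76 = 0.0821235
V_st = 1.1926
V_srs = s²/n = 174.3/135 = 1.29111
Relative efficiency = V_srs / V_st = 1.29111/1.1926 = 1.0826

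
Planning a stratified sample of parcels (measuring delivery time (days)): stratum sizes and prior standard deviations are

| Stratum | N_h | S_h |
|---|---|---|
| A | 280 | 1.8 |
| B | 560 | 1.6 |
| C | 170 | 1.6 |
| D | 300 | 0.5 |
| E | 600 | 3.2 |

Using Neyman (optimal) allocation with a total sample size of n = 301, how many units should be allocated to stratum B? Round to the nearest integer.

72

Neyman allocation: n_h = n · N_h S_h / Σ N_i S_i, with n = 301.
  stratum A: N_h·S_h = 280·1.8 = 504.00
  stratum B: N_h·S_h = 560·1.6 = 896.00
  stratum C: N_h·S_h = 170·1.6 = 272.00
  stratum D: N_h·S_h = 300·0.5 = 150.00
  stratum E: N_h·S_h = 600·3.2 = 1920.00
Σ N_h S_h = 3742.00
n for stratum B = 301·896.00/3742.00 = 72.073 → 72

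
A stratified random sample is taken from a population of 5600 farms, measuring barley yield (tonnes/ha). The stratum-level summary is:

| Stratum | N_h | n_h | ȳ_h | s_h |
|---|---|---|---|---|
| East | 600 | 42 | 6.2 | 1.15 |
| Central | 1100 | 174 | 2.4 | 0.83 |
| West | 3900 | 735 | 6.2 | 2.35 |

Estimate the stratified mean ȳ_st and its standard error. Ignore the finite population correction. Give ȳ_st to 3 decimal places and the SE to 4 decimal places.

ȳ_st = Σ W_h ȳ_h = (600·6.2 + 1100·2.4 + 3900·6.2)/5600 = 5.45357
V̂(ȳ_st) = Σ W_h² s_h²/n_h, with W_h = N_h/N and N = 5600:
  stratum East: (600/5600)²·1.15²/42 = 0.00036147
  stratum Central: (1100/5600)²·0.83²/174 = 0.000152762
  stratum West: (3900/5600)²·2.35²/735 = 0.00364419
V̂(ȳ_st) = 0.00415843
SE(ȳ_st) = √0.00415843 = 0.0644859

ȳ_st ≈ 5.454, SE ≈ 0.0645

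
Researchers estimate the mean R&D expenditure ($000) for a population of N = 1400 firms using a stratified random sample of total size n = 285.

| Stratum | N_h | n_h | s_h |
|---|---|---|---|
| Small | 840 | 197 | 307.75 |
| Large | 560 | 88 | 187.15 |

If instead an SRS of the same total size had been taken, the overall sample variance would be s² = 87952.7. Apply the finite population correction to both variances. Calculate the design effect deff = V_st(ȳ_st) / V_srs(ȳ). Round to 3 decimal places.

deff ≈ 0.757

V̂(ȳ_st) = Σ W_h² (1 − n_h/N_h) s_h²/n_h, with W_h = N_h/N and N = 1400:
  stratum Small: (840/1400)²·(1 − 197/840)·307.75²/197 = 132.484
  stratum Large: (560/1400)²·(1 − 88/560)·187.15²/88 = 53.6749
V_st = 186.159
V_srs = (1 − 285/1400)·87952.7/285 = 245.783
deff = V_st / V_srs = 186.159/245.783 = 0.7574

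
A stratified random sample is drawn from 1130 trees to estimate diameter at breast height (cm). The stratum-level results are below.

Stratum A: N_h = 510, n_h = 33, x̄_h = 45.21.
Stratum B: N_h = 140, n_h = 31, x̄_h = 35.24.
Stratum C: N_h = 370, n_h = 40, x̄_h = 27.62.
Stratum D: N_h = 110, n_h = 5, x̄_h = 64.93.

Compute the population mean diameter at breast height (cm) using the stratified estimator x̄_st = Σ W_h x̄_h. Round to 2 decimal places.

N = Σ N_h = 1130. Stratum weights W_h = N_h/N.
x̄_st = (510·45.21 + 140·35.24 + 370·27.62 + 110·64.93) / 1130 = 40.1349

x̄_st ≈ 40.13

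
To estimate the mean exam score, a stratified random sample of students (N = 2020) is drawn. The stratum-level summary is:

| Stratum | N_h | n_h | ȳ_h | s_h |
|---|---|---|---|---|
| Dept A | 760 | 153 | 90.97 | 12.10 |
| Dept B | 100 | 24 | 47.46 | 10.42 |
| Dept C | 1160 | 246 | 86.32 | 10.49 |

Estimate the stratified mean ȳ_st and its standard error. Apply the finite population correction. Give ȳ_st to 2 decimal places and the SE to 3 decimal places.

ȳ_st = Σ W_h ȳ_h = (760·90.97 + 100·47.46 + 1160·86.32)/2020 = 86.14574
V̂(ȳ_st) = Σ W_h² (1 − n_h/N_h) s_h²/n_h, with W_h = N_h/N and N = 2020:
  stratum Dept A: (760/2020)²·(1 − 153/760)·12.10²/153 = 0.108188
  stratum Dept B: (100/2020)²·(1 − 24/100)·10.42²/24 = 0.00842626
  stratum Dept C: (1160/2020)²·(1 − 246/1160)·10.49²/246 = 0.11623
V̂(ȳ_st) = 0.232844
SE(ȳ_st) = √0.232844 = 0.482539

ȳ_st ≈ 86.15, SE ≈ 0.483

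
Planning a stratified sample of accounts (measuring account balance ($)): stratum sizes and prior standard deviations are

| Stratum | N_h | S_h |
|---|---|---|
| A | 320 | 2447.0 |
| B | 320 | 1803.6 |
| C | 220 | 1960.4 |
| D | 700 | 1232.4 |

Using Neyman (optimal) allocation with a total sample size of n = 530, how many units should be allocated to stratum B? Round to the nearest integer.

Neyman allocation: n_h = n · N_h S_h / Σ N_i S_i, with n = 530.
  stratum A: N_h·S_h = 320·2447.0 = 783040.00
  stratum B: N_h·S_h = 320·1803.6 = 577152.00
  stratum C: N_h·S_h = 220·1960.4 = 431288.00
  stratum D: N_h·S_h = 700·1232.4 = 862680.00
Σ N_h S_h = 2654160.00
n for stratum B = 530·577152.00/2654160.00 = 115.249 → 115

115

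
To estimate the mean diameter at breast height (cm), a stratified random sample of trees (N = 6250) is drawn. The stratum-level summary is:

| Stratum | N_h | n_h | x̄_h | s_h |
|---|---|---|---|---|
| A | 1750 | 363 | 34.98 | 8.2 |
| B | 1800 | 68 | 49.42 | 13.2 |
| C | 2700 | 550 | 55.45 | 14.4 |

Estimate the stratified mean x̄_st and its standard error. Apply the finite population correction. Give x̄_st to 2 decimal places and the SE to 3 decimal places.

x̄_st ≈ 47.98, SE ≈ 0.522

x̄_st = Σ W_h x̄_h = (1750·34.98 + 1800·49.42 + 2700·55.45)/6250 = 47.98176
V̂(x̄_st) = Σ W_h² (1 − n_h/N_h) s_h²/n_h, with W_h = N_h/N and N = 6250:
  stratum A: (1750/6250)²·(1 − 363/1750)·8.2²/363 = 0.01151
  stratum B: (1800/6250)²·(1 − 68/1800)·13.2²/68 = 0.204503
  stratum C: (2700/6250)²·(1 − 550/2700)·14.4²/550 = 0.0560279
V̂(x̄_st) = 0.272041
SE(x̄_st) = √0.272041 = 0.521575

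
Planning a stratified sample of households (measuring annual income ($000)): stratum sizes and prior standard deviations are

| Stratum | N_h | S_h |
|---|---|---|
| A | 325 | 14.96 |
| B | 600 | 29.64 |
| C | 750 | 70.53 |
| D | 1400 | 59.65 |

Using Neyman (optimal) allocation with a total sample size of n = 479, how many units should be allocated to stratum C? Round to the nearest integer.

Neyman allocation: n_h = n · N_h S_h / Σ N_i S_i, with n = 479.
  stratum A: N_h·S_h = 325·14.96 = 4862.00
  stratum B: N_h·S_h = 600·29.64 = 17784.00
  stratum C: N_h·S_h = 750·70.53 = 52897.50
  stratum D: N_h·S_h = 1400·59.65 = 83510.00
Σ N_h S_h = 159053.50
n for stratum C = 479·52897.50/159053.50 = 159.304 → 159

159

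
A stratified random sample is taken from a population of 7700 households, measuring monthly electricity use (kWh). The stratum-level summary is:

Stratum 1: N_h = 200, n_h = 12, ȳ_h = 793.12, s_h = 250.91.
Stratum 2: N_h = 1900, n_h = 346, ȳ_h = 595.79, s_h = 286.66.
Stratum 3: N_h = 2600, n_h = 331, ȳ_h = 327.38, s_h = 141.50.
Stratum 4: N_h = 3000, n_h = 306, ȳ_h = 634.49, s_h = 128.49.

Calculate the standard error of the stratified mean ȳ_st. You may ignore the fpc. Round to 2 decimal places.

SE(ȳ_st) ≈ 5.75

V̂(ȳ_st) = Σ W_h² s_h²/n_h, with W_h = N_h/N and N = 7700:
  stratum 1: (200/7700)²·250.91²/12 = 3.53943
  stratum 2: (1900/7700)²·286.66²/346 = 14.4605
  stratum 3: (2600/7700)²·141.50²/331 = 6.89684
  stratum 4: (3000/7700)²·128.49²/306 = 8.18989
V̂(ȳ_st) = 33.0867
SE(ȳ_st) = √33.0867 = 5.7521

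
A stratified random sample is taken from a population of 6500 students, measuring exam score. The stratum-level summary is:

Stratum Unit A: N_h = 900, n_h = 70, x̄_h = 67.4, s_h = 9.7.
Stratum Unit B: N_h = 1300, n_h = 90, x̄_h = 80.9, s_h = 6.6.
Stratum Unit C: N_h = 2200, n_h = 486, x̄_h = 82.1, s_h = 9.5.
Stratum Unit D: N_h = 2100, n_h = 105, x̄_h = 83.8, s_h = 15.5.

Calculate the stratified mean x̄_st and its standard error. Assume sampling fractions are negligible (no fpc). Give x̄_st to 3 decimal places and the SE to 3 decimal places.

x̄_st = Σ W_h x̄_h = (900·67.4 + 1300·80.9 + 2200·82.1 + 2100·83.8)/6500 = 80.37385
V̂(x̄_st) = Σ W_h² s_h²/n_h, with W_h = N_h/N and N = 6500:
  stratum Unit A: (900/6500)²·9.7²/70 = 0.0257694
  stratum Unit B: (1300/6500)²·6.6²/90 = 0.01936
  stratum Unit C: (2200/6500)²·9.5²/486 = 0.021273
  stratum Unit D: (2100/6500)²·15.5²/105 = 0.238828
V̂(x̄_st) = 0.305231
SE(x̄_st) = √0.305231 = 0.552477

x̄_st ≈ 80.374, SE ≈ 0.552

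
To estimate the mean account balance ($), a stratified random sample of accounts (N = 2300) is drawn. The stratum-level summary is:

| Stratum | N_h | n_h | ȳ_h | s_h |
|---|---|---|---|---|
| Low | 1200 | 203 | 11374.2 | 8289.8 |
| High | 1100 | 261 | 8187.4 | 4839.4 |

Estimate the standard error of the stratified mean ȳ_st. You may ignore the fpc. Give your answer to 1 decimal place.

V̂(ȳ_st) = Σ W_h² s_h²/n_h, with W_h = N_h/N and N = 2300:
  stratum Low: (1200/2300)²·8289.8²/203 = 92150.8
  stratum High: (1100/2300)²·4839.4²/261 = 20524.5
V̂(ȳ_st) = 112675
SE(ȳ_st) = √112675 = 335.671

SE(ȳ_st) ≈ 335.7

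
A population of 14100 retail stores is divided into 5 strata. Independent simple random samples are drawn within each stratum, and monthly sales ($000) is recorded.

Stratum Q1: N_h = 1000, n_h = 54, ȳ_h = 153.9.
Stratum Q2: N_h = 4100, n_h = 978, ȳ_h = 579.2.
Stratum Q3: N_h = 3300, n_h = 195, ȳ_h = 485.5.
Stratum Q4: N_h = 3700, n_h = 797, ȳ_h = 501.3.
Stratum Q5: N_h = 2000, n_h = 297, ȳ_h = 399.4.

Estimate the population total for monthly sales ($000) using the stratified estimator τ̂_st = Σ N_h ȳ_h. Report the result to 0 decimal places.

τ̂_st ≈ 6784380

τ̂_st = Σ N_h ȳ_h = 1000·153.9 + 4100·579.2 + 3300·485.5 + 3700·501.3 + 2000·399.4 = 6784380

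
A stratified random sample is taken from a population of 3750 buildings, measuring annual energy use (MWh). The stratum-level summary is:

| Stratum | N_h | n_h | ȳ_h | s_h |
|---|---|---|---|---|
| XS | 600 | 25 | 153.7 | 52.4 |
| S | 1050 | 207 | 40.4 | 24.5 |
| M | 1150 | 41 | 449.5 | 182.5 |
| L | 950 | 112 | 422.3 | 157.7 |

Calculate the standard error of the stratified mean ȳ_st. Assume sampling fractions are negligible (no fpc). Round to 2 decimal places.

V̂(ȳ_st) = Σ W_h² s_h²/n_h, with W_h = N_h/N and N = 3750:
  stratum XS: (600/3750)²·52.4²/25 = 2.81166
  stratum S: (1050/3750)²·24.5²/207 = 0.227341
  stratum M: (1150/3750)²·182.5²/41 = 76.3968
  stratum L: (950/3750)²·157.7²/112 = 14.2505
V̂(ȳ_st) = 93.6863
SE(ȳ_st) = √93.6863 = 9.67917

SE(ȳ_st) ≈ 9.68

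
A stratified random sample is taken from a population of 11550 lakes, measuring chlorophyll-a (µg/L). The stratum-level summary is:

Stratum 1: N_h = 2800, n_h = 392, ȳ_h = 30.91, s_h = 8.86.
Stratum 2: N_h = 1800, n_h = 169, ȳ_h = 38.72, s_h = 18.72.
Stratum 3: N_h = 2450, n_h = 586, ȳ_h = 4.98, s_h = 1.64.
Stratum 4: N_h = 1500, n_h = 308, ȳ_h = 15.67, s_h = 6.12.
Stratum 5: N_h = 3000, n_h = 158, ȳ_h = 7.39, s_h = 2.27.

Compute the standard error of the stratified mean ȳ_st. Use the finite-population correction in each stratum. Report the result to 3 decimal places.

V̂(ȳ_st) = Σ W_h² (1 − n_h/N_h) s_h²/n_h, with W_h = N_h/N and N = 11550:
  stratum 1: (2800/11550)²·(1 − 392/2800)·8.86²/392 = 0.0101212
  stratum 2: (1800/11550)²·(1 − 169/1800)·18.72²/169 = 0.0456339
  stratum 3: (2450/11550)²·(1 − 586/2450)·1.64²/586 = 0.000157122
  stratum 4: (1500/11550)²·(1 − 308/1500)·6.12²/308 = 0.00162988
  stratum 5: (3000/11550)²·(1 − 158/3000)·2.27²/158 = 0.00208438
V̂(ȳ_st) = 0.0596265
SE(ȳ_st) = √0.0596265 = 0.244185

SE(ȳ_st) ≈ 0.244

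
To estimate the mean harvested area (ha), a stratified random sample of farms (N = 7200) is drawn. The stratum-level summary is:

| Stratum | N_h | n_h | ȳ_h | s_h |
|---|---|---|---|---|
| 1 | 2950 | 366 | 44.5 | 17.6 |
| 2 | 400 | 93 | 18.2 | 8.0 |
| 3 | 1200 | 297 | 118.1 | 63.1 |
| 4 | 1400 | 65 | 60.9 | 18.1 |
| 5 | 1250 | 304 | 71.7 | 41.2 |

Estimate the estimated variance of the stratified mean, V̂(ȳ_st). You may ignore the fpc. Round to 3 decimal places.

V̂(ȳ_st) ≈ 0.875

V̂(ȳ_st) = Σ W_h² s_h²/n_h, with W_h = N_h/N and N = 7200:
  stratum 1: (2950/7200)²·17.6²/366 = 0.142077
  stratum 2: (400/7200)²·8.0²/93 = 0.00212399
  stratum 3: (1200/7200)²·63.1²/297 = 0.372392
  stratum 4: (1400/7200)²·18.1²/65 = 0.190561
  stratum 5: (1250/7200)²·41.2²/304 = 0.168297
V̂(ȳ_st) = 0.875451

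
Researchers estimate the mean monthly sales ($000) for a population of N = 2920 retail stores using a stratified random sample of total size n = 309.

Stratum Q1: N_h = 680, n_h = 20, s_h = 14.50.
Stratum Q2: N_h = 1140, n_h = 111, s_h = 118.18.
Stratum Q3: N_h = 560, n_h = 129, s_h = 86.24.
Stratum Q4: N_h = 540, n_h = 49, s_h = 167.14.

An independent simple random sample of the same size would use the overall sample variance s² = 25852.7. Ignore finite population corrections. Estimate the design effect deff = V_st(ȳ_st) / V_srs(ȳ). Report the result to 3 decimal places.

V̂(ȳ_st) = Σ W_h² s_h²/n_h, with W_h = N_h/N and N = 2920:
  stratum Q1: (680/2920)²·14.50²/20 = 0.570109
  stratum Q2: (1140/2920)²·118.18²/111 = 19.1783
  stratum Q3: (560/2920)²·86.24²/129 = 2.1205
  stratum Q4: (540/2920)²·167.14²/49 = 19.4978
V_st = 41.3667
V_srs = s²/n = 25852.7/309 = 83.6657
deff = V_st / V_srs = 41.3667/83.6657 = 0.4944

deff ≈ 0.494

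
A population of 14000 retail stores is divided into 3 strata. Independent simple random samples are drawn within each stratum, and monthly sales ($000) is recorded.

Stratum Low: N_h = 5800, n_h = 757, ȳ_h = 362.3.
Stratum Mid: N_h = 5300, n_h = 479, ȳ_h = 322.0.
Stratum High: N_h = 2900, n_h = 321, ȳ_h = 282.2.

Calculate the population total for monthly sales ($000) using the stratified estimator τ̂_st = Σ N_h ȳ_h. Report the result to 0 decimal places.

τ̂_st ≈ 4626320

τ̂_st = Σ N_h ȳ_h = 5800·362.3 + 5300·322.0 + 2900·282.2 = 4626320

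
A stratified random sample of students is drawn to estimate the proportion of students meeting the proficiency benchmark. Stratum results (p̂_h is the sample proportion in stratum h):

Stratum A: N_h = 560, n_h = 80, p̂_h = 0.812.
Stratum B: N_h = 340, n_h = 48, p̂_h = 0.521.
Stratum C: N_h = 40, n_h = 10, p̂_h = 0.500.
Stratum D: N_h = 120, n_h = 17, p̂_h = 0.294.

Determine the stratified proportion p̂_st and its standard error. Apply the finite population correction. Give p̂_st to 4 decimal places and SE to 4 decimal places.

p̂_st ≈ 0.6482, SE ≈ 0.0332

N = 1060; stratum weights W_h = N_h/N.
p̂_st = Σ W_h p̂_h = (560·0.812 + 340·0.521 + 40·0.500 + 120·0.294)/1060 = 0.64825
V̂(p̂_st) = Σ W_h² (1 − n_h/N_h) p̂_h(1−p̂_h)/(n_h−1):
  stratum A: (560/1060)²·(1 − 80/560)·0.812·0.188/79 = 0.000462279
  stratum B: (340/1060)²·(1 − 48/340)·0.521·0.479/47 = 0.000469165
  stratum C: (40/1060)²·(1 − 10/40)·0.500·0.500/9 = 2.96665e-05
  stratum D: (120/1060)²·(1 − 17/120)·0.294·0.706/16 = 0.000142705
V̂(p̂_st) = 0.00110382; SE = √V̂ = 0.0332237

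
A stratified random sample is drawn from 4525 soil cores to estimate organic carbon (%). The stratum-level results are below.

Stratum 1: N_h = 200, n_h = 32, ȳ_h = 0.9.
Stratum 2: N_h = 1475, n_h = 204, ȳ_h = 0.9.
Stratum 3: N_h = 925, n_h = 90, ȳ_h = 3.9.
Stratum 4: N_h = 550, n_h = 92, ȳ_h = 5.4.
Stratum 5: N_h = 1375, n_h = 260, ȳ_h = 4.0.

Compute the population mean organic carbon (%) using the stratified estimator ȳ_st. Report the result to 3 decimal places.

ȳ_st ≈ 3.002

N = Σ N_h = 4525. Stratum weights W_h = N_h/N.
ȳ_st = (200·0.9 + 1475·0.9 + 925·3.9 + 550·5.4 + 1375·4.0) / 4525 = 3.00221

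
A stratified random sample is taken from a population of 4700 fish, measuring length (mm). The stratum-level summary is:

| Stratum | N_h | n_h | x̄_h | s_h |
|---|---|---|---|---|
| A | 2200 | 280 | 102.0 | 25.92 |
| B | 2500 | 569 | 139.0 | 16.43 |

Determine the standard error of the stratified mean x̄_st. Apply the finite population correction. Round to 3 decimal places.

V̂(x̄_st) = Σ W_h² (1 − n_h/N_h) s_h²/n_h, with W_h = N_h/N and N = 4700:
  stratum A: (2200/4700)²·(1 − 280/2200)·25.92²/280 = 0.458818
  stratum B: (2500/4700)²·(1 − 569/2500)·16.43²/569 = 0.103679
V̂(x̄_st) = 0.562496
SE(x̄_st) = √0.562496 = 0.749998

SE(x̄_st) ≈ 0.750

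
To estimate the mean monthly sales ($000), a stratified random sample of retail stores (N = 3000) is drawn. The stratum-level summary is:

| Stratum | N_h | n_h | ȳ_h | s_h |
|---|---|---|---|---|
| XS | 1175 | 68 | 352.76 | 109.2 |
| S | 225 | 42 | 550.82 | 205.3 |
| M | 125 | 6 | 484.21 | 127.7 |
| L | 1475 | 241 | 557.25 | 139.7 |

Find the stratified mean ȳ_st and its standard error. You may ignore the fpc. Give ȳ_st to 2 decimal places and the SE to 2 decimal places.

ȳ_st = Σ W_h ȳ_h = (1175·352.76 + 225·550.82 + 125·484.21 + 1475·557.25)/3000 = 473.63250
V̂(ȳ_st) = Σ W_h² s_h²/n_h, with W_h = N_h/N and N = 3000:
  stratum XS: (1175/3000)²·109.2²/68 = 26.9011
  stratum S: (225/3000)²·205.3²/42 = 5.64483
  stratum M: (125/3000)²·127.7²/6 = 4.71854
  stratum L: (1475/3000)²·139.7²/241 = 19.5757
V̂(ȳ_st) = 56.8402
SE(ȳ_st) = √56.8402 = 7.53924

ȳ_st ≈ 473.63, SE ≈ 7.54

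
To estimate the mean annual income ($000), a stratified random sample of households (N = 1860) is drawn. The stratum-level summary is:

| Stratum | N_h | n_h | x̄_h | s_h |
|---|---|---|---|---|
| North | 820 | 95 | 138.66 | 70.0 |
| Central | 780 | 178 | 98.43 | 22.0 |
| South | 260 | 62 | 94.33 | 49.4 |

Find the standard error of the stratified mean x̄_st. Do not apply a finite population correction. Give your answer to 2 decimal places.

SE(x̄_st) ≈ 3.36

V̂(x̄_st) = Σ W_h² s_h²/n_h, with W_h = N_h/N and N = 1860:
  stratum North: (820/1860)²·70.0²/95 = 10.0248
  stratum Central: (780/1860)²·22.0²/178 = 0.478177
  stratum South: (260/1860)²·49.4²/62 = 0.7691
V̂(x̄_st) = 11.272
SE(x̄_st) = √11.272 = 3.35739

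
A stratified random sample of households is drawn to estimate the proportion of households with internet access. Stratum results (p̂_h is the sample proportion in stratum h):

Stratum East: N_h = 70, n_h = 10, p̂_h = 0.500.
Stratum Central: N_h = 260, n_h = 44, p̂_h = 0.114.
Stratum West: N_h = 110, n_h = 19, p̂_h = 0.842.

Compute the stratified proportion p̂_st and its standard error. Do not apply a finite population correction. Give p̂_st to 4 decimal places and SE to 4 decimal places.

p̂_st ≈ 0.3574, SE ≈ 0.0446

N = 440; stratum weights W_h = N_h/N.
p̂_st = Σ W_h p̂_h = (70·0.500 + 260·0.114 + 110·0.842)/440 = 0.35741
V̂(p̂_st) = Σ W_h² p̂_h(1−p̂_h)/(n_h−1):
  stratum East: (70/440)²·0.500·0.500/9 = 0.000703053
  stratum Central: (260/440)²·0.114·0.886/43 = 0.000820184
  stratum West: (110/440)²·0.842·0.158/18 = 0.000461931
V̂(p̂_st) = 0.00198517; SE = √V̂ = 0.0445552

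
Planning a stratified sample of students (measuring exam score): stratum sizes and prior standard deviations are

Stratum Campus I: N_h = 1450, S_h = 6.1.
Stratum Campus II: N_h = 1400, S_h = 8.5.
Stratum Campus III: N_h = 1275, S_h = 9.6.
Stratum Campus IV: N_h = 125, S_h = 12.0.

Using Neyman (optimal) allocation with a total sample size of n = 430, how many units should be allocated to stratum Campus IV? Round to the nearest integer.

Neyman allocation: n_h = n · N_h S_h / Σ N_i S_i, with n = 430.
  stratum Campus I: N_h·S_h = 1450·6.1 = 8845.00
  stratum Campus II: N_h·S_h = 1400·8.5 = 11900.00
  stratum Campus III: N_h·S_h = 1275·9.6 = 12240.00
  stratum Campus IV: N_h·S_h = 125·12.0 = 1500.00
Σ N_h S_h = 34485.00
n for stratum Campus IV = 430·1500.00/34485.00 = 18.704 → 19

19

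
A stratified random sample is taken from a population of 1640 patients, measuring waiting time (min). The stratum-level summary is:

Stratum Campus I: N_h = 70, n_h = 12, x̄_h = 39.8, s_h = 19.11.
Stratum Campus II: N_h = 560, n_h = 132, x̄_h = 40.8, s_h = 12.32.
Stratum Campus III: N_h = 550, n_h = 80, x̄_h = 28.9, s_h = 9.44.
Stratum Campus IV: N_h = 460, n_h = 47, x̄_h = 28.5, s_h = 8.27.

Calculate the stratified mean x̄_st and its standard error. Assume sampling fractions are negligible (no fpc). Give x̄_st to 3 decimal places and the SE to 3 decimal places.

x̄_st ≈ 33.316, SE ≈ 0.655

x̄_st = Σ W_h x̄_h = (70·39.8 + 560·40.8 + 550·28.9 + 460·28.5)/1640 = 33.31646
V̂(x̄_st) = Σ W_h² s_h²/n_h, with W_h = N_h/N and N = 1640:
  stratum Campus I: (70/1640)²·19.11²/12 = 0.0554432
  stratum Campus II: (560/1640)²·12.32²/132 = 0.134071
  stratum Campus III: (550/1640)²·9.44²/80 = 0.125283
  stratum Campus IV: (460/1640)²·8.27²/47 = 0.114483
V̂(x̄_st) = 0.42928
SE(x̄_st) = √0.42928 = 0.655195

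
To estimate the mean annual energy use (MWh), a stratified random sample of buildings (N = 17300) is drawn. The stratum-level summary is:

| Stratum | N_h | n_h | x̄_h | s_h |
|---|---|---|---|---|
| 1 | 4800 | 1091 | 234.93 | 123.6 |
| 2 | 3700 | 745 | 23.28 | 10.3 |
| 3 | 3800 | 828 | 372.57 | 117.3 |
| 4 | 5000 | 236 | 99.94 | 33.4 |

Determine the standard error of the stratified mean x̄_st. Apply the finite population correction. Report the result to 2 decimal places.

SE(x̄_st) ≈ 1.36

V̂(x̄_st) = Σ W_h² (1 − n_h/N_h) s_h²/n_h, with W_h = N_h/N and N = 17300:
  stratum 1: (4800/17300)²·(1 − 1091/4800)·123.6²/1091 = 0.832948
  stratum 2: (3700/17300)²·(1 − 745/3700)·10.3²/745 = 0.00520218
  stratum 3: (3800/17300)²·(1 − 828/3800)·117.3²/828 = 0.627055
  stratum 4: (5000/17300)²·(1 − 236/5000)·33.4²/236 = 0.37621
V̂(x̄_st) = 1.84142
SE(x̄_st) = √1.84142 = 1.35699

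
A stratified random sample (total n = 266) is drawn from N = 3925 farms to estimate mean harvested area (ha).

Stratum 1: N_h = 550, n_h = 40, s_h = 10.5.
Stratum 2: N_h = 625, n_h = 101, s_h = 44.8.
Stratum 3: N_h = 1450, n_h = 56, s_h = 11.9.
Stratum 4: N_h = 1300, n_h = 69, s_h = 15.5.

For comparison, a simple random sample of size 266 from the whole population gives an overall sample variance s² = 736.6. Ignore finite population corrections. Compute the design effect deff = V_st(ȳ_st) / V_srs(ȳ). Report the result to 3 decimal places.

V̂(ȳ_st) = Σ W_h² s_h²/n_h, with W_h = N_h/N and N = 3925:
  stratum 1: (550/3925)²·10.5²/40 = 0.0541209
  stratum 2: (625/3925)²·44.8²/101 = 0.503866
  stratum 3: (1450/3925)²·11.9²/56 = 0.345114
  stratum 4: (1300/3925)²·15.5²/69 = 0.381963
V_st = 1.28506
V_srs = s²/n = 736.6/266 = 2.76917
deff = V_st / V_srs = 1.28506/2.76917 = 0.4641

deff ≈ 0.464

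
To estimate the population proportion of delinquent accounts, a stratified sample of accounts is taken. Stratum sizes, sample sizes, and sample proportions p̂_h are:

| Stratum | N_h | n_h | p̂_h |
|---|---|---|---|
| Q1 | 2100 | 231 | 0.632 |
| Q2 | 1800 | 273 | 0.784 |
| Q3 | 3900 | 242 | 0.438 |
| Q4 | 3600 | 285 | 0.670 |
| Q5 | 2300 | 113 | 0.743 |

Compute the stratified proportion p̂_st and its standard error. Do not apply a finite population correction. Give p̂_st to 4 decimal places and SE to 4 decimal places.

N = 13700; stratum weights W_h = N_h/N.
p̂_st = Σ W_h p̂_h = (2100·0.632 + 1800·0.784 + 3900·0.438 + 3600·0.670 + 2300·0.743)/13700 = 0.62536
V̂(p̂_st) = Σ W_h² p̂_h(1−p̂_h)/(n_h−1):
  stratum Q1: (2100/13700)²·0.632·0.368/230 = 2.37593e-05
  stratum Q2: (1800/13700)²·0.784·0.216/272 = 1.07474e-05
  stratum Q3: (3900/13700)²·0.438·0.562/241 = 8.27716e-05
  stratum Q4: (3600/13700)²·0.670·0.330/284 = 5.37569e-05
  stratum Q5: (2300/13700)²·0.743·0.257/112 = 4.80528e-05
V̂(p̂_st) = 0.000219088; SE = √V̂ = 0.0148016

p̂_st ≈ 0.6254, SE ≈ 0.0148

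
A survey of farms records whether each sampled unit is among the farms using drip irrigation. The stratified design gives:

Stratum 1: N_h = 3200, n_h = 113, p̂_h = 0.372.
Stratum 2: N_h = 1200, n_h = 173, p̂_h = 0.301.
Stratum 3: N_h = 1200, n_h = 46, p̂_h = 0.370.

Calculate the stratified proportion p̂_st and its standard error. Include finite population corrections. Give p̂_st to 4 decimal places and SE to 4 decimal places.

p̂_st ≈ 0.3564, SE ≈ 0.0306

N = 5600; stratum weights W_h = N_h/N.
p̂_st = Σ W_h p̂_h = (3200·0.372 + 1200·0.301 + 1200·0.370)/5600 = 0.35636
V̂(p̂_st) = Σ W_h² (1 − n_h/N_h) p̂_h(1−p̂_h)/(n_h−1):
  stratum 1: (3200/5600)²·(1 − 113/3200)·0.372·0.628/112 = 0.000657045
  stratum 2: (1200/5600)²·(1 − 173/1200)·0.301·0.699/172 = 4.80719e-05
  stratum 3: (1200/5600)²·(1 − 46/1200)·0.370·0.630/45 = 0.000228739
V̂(p̂_st) = 0.000933856; SE = √V̂ = 0.0305591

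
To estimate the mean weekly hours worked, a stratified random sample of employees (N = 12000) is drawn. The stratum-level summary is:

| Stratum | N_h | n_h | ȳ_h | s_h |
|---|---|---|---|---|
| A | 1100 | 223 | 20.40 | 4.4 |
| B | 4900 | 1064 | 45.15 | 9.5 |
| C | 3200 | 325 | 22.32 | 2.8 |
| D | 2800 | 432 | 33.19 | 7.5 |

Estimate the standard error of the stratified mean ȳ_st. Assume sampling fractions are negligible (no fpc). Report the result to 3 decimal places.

V̂(ȳ_st) = Σ W_h² s_h²/n_h, with W_h = N_h/N and N = 12000:
  stratum A: (1100/12000)²·4.4²/223 = 0.000729497
  stratum B: (4900/12000)²·9.5²/1064 = 0.0141428
  stratum C: (3200/12000)²·2.8²/325 = 0.00171542
  stratum D: (2800/12000)²·7.5²/432 = 0.00708912
V̂(ȳ_st) = 0.0236768
SE(ȳ_st) = √0.0236768 = 0.153873

SE(ȳ_st) ≈ 0.154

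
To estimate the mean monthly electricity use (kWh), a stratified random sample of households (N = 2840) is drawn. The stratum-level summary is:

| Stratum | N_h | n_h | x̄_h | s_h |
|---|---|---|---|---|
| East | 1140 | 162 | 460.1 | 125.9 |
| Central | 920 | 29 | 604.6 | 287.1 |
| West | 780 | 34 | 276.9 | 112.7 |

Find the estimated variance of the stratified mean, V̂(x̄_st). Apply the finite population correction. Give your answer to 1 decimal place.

V̂(x̄_st) = Σ W_h² (1 − n_h/N_h) s_h²/n_h, with W_h = N_h/N and N = 2840:
  stratum East: (1140/2840)²·(1 − 162/1140)·125.9²/162 = 13.5252
  stratum Central: (920/2840)²·(1 − 29/920)·287.1²/29 = 288.867
  stratum West: (780/2840)²·(1 − 34/780)·112.7²/34 = 26.9504
V̂(x̄_st) = 329.342

V̂(x̄_st) ≈ 329.3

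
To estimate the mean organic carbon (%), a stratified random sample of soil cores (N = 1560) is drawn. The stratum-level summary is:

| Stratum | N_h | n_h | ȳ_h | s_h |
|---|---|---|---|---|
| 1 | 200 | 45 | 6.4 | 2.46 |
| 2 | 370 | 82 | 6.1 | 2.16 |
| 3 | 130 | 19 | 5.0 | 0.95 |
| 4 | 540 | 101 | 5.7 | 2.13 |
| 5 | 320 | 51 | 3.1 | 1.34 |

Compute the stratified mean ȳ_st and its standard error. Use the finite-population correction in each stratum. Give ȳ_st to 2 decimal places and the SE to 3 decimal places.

ȳ_st ≈ 5.29, SE ≈ 0.101

ȳ_st = Σ W_h ȳ_h = (200·6.4 + 370·6.1 + 130·5.0 + 540·5.7 + 320·3.1)/1560 = 5.29295
V̂(ȳ_st) = Σ W_h² (1 − n_h/N_h) s_h²/n_h, with W_h = N_h/N and N = 1560:
  stratum 1: (200/1560)²·(1 − 45/200)·2.46²/45 = 0.00171305
  stratum 2: (370/1560)²·(1 − 82/370)·2.16²/82 = 0.00249137
  stratum 3: (130/1560)²·(1 − 19/130)·0.95²/19 = 0.000281651
  stratum 4: (540/1560)²·(1 − 101/540)·2.13²/101 = 0.00437569
  stratum 5: (320/1560)²·(1 − 51/320)·1.34²/51 = 0.00124535
V̂(ȳ_st) = 0.0101071
SE(ȳ_st) = √0.0101071 = 0.100534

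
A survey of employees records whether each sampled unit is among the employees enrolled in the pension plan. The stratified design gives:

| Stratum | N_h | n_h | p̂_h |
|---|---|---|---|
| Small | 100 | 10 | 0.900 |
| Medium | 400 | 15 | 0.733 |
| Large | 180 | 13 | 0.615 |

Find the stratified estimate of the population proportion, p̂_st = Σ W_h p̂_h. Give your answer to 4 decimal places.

N = 680; stratum weights W_h = N_h/N.
p̂_st = Σ W_h p̂_h = (100·0.900 + 400·0.733 + 180·0.615)/680 = 0.72632

p̂_st ≈ 0.7263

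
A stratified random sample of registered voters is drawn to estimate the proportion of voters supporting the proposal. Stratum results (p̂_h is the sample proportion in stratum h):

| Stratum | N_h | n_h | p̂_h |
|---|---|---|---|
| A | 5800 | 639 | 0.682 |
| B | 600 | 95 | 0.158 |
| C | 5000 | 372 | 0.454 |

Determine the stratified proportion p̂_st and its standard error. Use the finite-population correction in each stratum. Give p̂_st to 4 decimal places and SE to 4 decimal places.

N = 11400; stratum weights W_h = N_h/N.
p̂_st = Σ W_h p̂_h = (5800·0.682 + 600·0.158 + 5000·0.454)/11400 = 0.55442
V̂(p̂_st) = Σ W_h² (1 − n_h/N_h) p̂_h(1−p̂_h)/(n_h−1):
  stratum A: (5800/11400)²·(1 − 639/5800)·0.682·0.318/638 = 7.82966e-05
  stratum B: (600/11400)²·(1 − 95/600)·0.158·0.842/94 = 3.2997e-06
  stratum C: (5000/11400)²·(1 − 372/5000)·0.454·0.546/371 = 0.000118967
V̂(p̂_st) = 0.000200564; SE = √V̂ = 0.0141621

p̂_st ≈ 0.5544, SE ≈ 0.0142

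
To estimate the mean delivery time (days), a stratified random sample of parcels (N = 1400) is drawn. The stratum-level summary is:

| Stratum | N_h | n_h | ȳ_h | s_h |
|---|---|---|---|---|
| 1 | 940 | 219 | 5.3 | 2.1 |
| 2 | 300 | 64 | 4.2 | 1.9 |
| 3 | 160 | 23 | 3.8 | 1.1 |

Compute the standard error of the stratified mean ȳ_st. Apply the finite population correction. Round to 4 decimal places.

SE(ȳ_st) ≈ 0.0979

V̂(ȳ_st) = Σ W_h² (1 − n_h/N_h) s_h²/n_h, with W_h = N_h/N and N = 1400:
  stratum 1: (940/1400)²·(1 − 219/940)·2.1²/219 = 0.00696308
  stratum 2: (300/1400)²·(1 − 64/300)·1.9²/64 = 0.00203753
  stratum 3: (160/1400)²·(1 − 23/160)·1.1²/23 = 0.000588358
V̂(ȳ_st) = 0.00958897
SE(ȳ_st) = √0.00958897 = 0.0979233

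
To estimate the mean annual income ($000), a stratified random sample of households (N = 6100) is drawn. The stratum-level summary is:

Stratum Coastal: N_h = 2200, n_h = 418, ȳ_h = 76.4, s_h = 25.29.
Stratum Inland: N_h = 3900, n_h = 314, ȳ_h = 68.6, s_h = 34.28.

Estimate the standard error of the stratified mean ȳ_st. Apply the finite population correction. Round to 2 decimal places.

V̂(ȳ_st) = Σ W_h² (1 − n_h/N_h) s_h²/n_h, with W_h = N_h/N and N = 6100:
  stratum Coastal: (2200/6100)²·(1 − 418/2200)·25.29²/418 = 0.16121
  stratum Inland: (3900/6100)²·(1 − 314/3900)·34.28²/314 = 1.40659
V̂(ȳ_st) = 1.5678
SE(ȳ_st) = √1.5678 = 1.25212

SE(ȳ_st) ≈ 1.25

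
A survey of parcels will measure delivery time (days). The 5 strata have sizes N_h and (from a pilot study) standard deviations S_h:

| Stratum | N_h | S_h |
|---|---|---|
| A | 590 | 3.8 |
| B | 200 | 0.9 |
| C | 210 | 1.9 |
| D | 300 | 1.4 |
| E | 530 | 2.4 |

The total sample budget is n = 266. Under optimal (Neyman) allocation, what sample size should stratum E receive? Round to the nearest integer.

Neyman allocation: n_h = n · N_h S_h / Σ N_i S_i, with n = 266.
  stratum A: N_h·S_h = 590·3.8 = 2242.00
  stratum B: N_h·S_h = 200·0.9 = 180.00
  stratum C: N_h·S_h = 210·1.9 = 399.00
  stratum D: N_h·S_h = 300·1.4 = 420.00
  stratum E: N_h·S_h = 530·2.4 = 1272.00
Σ N_h S_h = 4513.00
n for stratum E = 266·1272.00/4513.00 = 74.973 → 75

75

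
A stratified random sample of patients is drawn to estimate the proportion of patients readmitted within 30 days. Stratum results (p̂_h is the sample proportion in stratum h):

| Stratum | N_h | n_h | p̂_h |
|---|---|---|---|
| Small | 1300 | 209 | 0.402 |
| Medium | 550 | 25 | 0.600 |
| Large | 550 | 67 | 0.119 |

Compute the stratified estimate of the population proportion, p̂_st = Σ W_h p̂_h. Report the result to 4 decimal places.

p̂_st ≈ 0.3825

N = 2400; stratum weights W_h = N_h/N.
p̂_st = Σ W_h p̂_h = (1300·0.402 + 550·0.600 + 550·0.119)/2400 = 0.38252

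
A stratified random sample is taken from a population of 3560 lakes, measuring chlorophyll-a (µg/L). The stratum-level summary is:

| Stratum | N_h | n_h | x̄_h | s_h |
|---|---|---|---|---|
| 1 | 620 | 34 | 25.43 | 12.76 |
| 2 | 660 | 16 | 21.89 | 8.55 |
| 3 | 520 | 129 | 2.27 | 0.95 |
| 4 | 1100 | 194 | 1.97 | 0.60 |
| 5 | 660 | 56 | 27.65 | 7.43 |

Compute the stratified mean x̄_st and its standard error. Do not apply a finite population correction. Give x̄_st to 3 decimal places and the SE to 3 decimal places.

x̄_st = Σ W_h x̄_h = (620·25.43 + 660·21.89 + 520·2.27 + 1100·1.97 + 660·27.65)/3560 = 14.55348
V̂(x̄_st) = Σ W_h² s_h²/n_h, with W_h = N_h/N and N = 3560:
  stratum 1: (620/3560)²·12.76²/34 = 0.145247
  stratum 2: (660/3560)²·8.55²/16 = 0.157036
  stratum 3: (520/3560)²·0.95²/129 = 0.000149267
  stratum 4: (1100/3560)²·0.60²/194 = 0.000177168
  stratum 5: (660/3560)²·7.43²/56 = 0.0338827
V̂(x̄_st) = 0.336492
SE(x̄_st) = √0.336492 = 0.580079

x̄_st ≈ 14.553, SE ≈ 0.580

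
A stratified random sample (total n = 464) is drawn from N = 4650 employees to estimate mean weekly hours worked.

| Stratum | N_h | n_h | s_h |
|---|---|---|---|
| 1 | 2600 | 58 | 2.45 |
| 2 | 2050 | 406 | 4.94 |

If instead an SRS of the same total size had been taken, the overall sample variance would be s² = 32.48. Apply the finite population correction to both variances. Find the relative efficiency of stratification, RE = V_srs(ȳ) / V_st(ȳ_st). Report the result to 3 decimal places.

RE ≈ 1.537

V̂(ȳ_st) = Σ W_h² (1 − n_h/N_h) s_h²/n_h, with W_h = N_h/N and N = 4650:
  stratum 1: (2600/4650)²·(1 − 58/2600)·2.45²/58 = 0.0316335
  stratum 2: (2050/4650)²·(1 − 406/2050)·4.94²/406 = 0.00936866
V_st = 0.0410022
V_srs = (1 − 464/4650)·32.48/464 = 0.0630151
Relative efficiency = V_srs / V_st = 0.0630151/0.0410022 = 1.5369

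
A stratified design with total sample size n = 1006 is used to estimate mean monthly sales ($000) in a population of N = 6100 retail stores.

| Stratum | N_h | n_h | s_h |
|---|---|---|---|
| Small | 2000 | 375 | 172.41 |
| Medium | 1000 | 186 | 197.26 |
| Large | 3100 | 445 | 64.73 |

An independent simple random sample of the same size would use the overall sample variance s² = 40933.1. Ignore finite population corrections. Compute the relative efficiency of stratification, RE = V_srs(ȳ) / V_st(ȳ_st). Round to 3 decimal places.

V̂(ȳ_st) = Σ W_h² s_h²/n_h, with W_h = N_h/N and N = 6100:
  stratum Small: (2000/6100)²·172.41²/375 = 8.52107
  stratum Medium: (1000/6100)²·197.26²/186 = 5.62219
  stratum Large: (3100/6100)²·64.73²/445 = 2.43173
V_st = 16.575
V_srs = s²/n = 40933.1/1006 = 40.689
Relative efficiency = V_srs / V_st = 40.689/16.575 = 2.4548

RE ≈ 2.455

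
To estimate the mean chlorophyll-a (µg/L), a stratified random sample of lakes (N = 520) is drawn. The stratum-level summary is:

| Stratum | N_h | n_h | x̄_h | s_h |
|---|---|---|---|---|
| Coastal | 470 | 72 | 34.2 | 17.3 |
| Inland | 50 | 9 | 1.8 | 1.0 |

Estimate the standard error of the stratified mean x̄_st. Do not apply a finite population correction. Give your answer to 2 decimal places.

V̂(x̄_st) = Σ W_h² s_h²/n_h, with W_h = N_h/N and N = 520:
  stratum Coastal: (470/520)²·17.3²/72 = 3.39585
  stratum Inland: (50/520)²·1.0²/9 = 0.00102728
V̂(x̄_st) = 3.39688
SE(x̄_st) = √3.39688 = 1.84306

SE(x̄_st) ≈ 1.84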